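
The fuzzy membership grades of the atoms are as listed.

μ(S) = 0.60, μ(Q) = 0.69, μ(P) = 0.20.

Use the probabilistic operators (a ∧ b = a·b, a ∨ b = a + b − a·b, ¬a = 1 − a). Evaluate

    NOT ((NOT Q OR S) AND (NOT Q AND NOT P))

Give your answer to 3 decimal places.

NOT Q = 1 − 0.6900 = 0.3100
NOT Q OR S = a + b − a·b on (0.3100, 0.6000) = 0.7240
NOT Q = 1 − 0.6900 = 0.3100
NOT P = 1 − 0.2000 = 0.8000
NOT Q AND NOT P = a·b on (0.3100, 0.8000) = 0.2480
(NOT Q OR S) AND (NOT Q AND NOT P) = a·b on (0.7240, 0.2480) = 0.1796
NOT ((NOT Q OR S) AND (NOT Q AND NOT P)) = 1 − 0.1796 = 0.8204

0.820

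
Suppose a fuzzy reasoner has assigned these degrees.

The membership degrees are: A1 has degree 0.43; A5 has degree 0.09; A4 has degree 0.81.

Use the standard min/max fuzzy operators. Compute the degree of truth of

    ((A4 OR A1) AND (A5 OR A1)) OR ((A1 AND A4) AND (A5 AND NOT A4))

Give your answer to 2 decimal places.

0.43

A4 OR A1 = max(a, b) on (0.81, 0.43) = 0.81
A5 OR A1 = max(a, b) on (0.09, 0.43) = 0.43
(A4 OR A1) AND (A5 OR A1) = min(a, b) on (0.81, 0.43) = 0.43
A1 AND A4 = min(a, b) on (0.43, 0.81) = 0.43
NOT A4 = 1 − 0.81 = 0.19
A5 AND NOT A4 = min(a, b) on (0.09, 0.19) = 0.09
(A1 AND A4) AND (A5 AND NOT A4) = min(a, b) on (0.43, 0.09) = 0.09
((A4 OR A1) AND (A5 OR A1)) OR ((A1 AND A4) AND (A5 AND NOT A4)) = max(a, b) on (0.43, 0.09) = 0.43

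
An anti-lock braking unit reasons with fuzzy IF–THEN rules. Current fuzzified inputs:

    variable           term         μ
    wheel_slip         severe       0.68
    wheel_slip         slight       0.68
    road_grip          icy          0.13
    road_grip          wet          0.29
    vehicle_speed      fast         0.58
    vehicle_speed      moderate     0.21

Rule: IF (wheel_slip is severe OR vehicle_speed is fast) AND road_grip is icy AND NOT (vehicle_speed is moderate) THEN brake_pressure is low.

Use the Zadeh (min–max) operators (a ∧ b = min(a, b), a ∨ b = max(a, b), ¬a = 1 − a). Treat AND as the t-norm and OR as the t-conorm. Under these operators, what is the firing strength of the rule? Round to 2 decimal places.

0.13

firing strength: (severe=0.68 OR fast=0.58) = 0.68; AND[min(a, b)] with icy=0.13, ¬moderate=1−0.21=0.79 → w = 0.13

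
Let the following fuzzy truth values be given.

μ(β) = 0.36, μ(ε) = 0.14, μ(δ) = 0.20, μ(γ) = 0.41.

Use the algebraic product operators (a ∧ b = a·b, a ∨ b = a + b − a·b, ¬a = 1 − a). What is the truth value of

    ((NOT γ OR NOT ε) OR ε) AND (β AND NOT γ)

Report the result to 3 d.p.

0.202

NOT γ = 1 − 0.4100 = 0.5900
NOT ε = 1 − 0.1400 = 0.8600
NOT γ OR NOT ε = a + b − a·b on (0.5900, 0.8600) = 0.9426
(NOT γ OR NOT ε) OR ε = a + b − a·b on (0.9426, 0.1400) = 0.9506
NOT γ = 1 − 0.4100 = 0.5900
β AND NOT γ = a·b on (0.3600, 0.5900) = 0.2124
((NOT γ OR NOT ε) OR ε) AND (β AND NOT γ) = a·b on (0.9506, 0.2124) = 0.2019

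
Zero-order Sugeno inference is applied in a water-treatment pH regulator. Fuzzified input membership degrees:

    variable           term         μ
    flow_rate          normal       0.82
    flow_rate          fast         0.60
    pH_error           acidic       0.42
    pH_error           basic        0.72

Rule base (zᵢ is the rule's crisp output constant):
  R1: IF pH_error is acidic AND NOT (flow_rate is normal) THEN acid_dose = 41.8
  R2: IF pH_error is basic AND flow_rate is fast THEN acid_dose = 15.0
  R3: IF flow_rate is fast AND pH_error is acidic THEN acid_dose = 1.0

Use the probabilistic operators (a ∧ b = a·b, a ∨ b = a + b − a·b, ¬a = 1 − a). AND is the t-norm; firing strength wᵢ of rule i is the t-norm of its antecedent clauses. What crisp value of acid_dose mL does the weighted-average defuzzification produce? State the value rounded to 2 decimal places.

13.02

R1 (z=41.8): acidic=0.42, ¬normal=1−0.82=0.18; AND[a·b] → w = 0.0756
R2 (z=15.0): basic=0.72, fast=0.60; AND[a·b] → w = 0.4320
R3 (z=1.0): fast=0.60, acidic=0.42; AND[a·b] → w = 0.2520
Weighted average = (0.0756·41.8 + 0.4320·15.0 + 0.2520·1.0) / (0.0756 + 0.4320 + 0.2520)
  = 9.8921 / 0.7596 = 13.02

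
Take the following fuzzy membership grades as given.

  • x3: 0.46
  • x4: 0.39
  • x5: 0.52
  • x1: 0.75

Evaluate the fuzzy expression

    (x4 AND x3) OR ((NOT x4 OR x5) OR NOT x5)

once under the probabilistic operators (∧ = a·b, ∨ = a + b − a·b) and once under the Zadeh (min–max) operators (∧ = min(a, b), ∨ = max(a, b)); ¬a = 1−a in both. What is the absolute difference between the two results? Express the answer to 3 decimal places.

Under probabilistic:
  x4 AND x3 = a·b on (0.3900, 0.4600) = 0.1794
  NOT x4 = 1 − 0.3900 = 0.6100
  NOT x4 OR x5 = a + b − a·b on (0.6100, 0.5200) = 0.8128
  NOT x5 = 1 − 0.5200 = 0.4800
  (NOT x4 OR x5) OR NOT x5 = a + b − a·b on (0.8128, 0.4800) = 0.9027
  (x4 AND x3) OR ((NOT x4 OR x5) OR NOT x5) = a + b − a·b on (0.1794, 0.9027) = 0.9201
  → value = 0.9201
Under Zadeh (min–max):
  x4 AND x3 = min(a, b) on (0.39, 0.46) = 0.39
  NOT x4 = 1 − 0.39 = 0.61
  NOT x4 OR x5 = max(a, b) on (0.61, 0.52) = 0.61
  NOT x5 = 1 − 0.52 = 0.48
  (NOT x4 OR x5) OR NOT x5 = max(a, b) on (0.61, 0.48) = 0.61
  (x4 AND x3) OR ((NOT x4 OR x5) OR NOT x5) = max(a, b) on (0.39, 0.61) = 0.61
  → value = 0.6100
|0.9201 − 0.6100| = 0.310

0.310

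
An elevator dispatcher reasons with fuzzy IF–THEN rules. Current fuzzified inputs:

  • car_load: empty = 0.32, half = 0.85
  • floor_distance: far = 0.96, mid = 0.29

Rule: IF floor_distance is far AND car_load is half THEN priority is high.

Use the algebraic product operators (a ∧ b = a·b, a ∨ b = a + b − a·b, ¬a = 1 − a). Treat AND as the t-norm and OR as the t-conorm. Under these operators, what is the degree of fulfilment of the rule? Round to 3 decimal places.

0.816

firing strength: far=0.96, half=0.85; AND[a·b] → w = 0.8160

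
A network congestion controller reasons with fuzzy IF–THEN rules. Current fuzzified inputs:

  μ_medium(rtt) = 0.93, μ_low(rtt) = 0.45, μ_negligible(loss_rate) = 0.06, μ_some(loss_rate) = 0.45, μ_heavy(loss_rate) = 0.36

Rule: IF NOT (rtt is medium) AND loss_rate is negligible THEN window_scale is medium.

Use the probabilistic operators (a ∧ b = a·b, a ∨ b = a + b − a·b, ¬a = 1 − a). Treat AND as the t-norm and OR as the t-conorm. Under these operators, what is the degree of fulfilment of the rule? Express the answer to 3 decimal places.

0.004

firing strength: ¬medium=1−0.93=0.07, negligible=0.06; AND[a·b] → w = 0.0042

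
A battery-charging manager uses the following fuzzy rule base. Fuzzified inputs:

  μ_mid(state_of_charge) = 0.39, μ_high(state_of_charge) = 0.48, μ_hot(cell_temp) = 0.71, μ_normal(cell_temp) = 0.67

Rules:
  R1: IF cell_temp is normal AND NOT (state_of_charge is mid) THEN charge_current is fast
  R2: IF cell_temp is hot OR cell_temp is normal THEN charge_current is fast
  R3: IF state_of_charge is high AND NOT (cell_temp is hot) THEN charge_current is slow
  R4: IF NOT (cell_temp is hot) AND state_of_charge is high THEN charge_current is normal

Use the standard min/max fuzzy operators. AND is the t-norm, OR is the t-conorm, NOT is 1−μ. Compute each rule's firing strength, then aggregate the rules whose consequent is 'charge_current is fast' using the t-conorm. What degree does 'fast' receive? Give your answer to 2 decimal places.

R1: normal=0.67, ¬mid=1−0.39=0.61; AND[min(a, b)] → w = 0.61
R2: hot=0.71, normal=0.67; OR[max(a, b)] → w = 0.71
R3: high=0.48, ¬hot=1−0.71=0.29; AND[min(a, b)] → w = 0.29
R4: ¬hot=1−0.71=0.29, high=0.48; AND[min(a, b)] → w = 0.29
Rules with consequent 'fast': {R1, R2} → strengths 0.61, 0.71
Aggregate via t-conorm [max(a, b)]: 0.71

0.71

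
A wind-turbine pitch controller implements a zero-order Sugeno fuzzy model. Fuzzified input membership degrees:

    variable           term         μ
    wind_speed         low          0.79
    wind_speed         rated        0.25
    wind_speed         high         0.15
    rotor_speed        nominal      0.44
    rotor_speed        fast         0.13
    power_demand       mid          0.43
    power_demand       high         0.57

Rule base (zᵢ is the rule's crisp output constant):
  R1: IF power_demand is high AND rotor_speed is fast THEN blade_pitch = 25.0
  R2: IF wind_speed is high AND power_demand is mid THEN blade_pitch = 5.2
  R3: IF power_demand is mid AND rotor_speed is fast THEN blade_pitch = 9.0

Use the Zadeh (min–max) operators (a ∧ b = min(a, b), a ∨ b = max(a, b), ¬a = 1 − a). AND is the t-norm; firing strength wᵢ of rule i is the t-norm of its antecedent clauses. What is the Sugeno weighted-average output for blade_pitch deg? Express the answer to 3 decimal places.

12.683

R1 (z=25.0): high=0.57, fast=0.13; AND[min(a, b)] → w = 0.13
R2 (z=5.2): high=0.15, mid=0.43; AND[min(a, b)] → w = 0.15
R3 (z=9.0): mid=0.43, fast=0.13; AND[min(a, b)] → w = 0.13
Weighted average = (0.13·25.0 + 0.15·5.2 + 0.13·9.0) / (0.13 + 0.15 + 0.13)
  = 5.2000 / 0.4100 = 12.683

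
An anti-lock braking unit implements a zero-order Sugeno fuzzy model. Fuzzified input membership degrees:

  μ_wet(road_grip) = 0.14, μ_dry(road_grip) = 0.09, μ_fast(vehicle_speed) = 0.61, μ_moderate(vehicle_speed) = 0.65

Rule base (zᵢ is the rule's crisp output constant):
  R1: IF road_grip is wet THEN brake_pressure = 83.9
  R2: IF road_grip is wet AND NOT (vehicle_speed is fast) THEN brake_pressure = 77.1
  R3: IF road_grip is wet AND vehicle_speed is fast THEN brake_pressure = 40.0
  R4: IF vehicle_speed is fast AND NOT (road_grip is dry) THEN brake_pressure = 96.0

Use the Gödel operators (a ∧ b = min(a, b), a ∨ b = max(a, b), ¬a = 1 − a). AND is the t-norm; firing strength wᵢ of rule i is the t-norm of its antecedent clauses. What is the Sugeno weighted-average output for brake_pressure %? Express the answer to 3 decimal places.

R1 (z=83.9): wet=0.14 → w = 0.14
R2 (z=77.1): wet=0.14, ¬fast=1−0.61=0.39; AND[min(a, b)] → w = 0.14
R3 (z=40.0): wet=0.14, fast=0.61; AND[min(a, b)] → w = 0.14
R4 (z=96.0): fast=0.61, ¬dry=1−0.09=0.91; AND[min(a, b)] → w = 0.61
Weighted average = (0.14·83.9 + 0.14·77.1 + 0.14·40.0 + 0.61·96.0) / (0.14 + 0.14 + 0.14 + 0.61)
  = 86.7000 / 1.0300 = 84.175

84.175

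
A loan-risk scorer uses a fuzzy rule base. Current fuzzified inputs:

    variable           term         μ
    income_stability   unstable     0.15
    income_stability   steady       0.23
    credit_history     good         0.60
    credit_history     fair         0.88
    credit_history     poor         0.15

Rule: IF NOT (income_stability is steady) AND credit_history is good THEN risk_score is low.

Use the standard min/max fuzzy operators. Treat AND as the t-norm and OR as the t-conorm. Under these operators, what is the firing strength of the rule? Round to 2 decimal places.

firing strength: ¬steady=1−0.23=0.77, good=0.60; AND[min(a, b)] → w = 0.60

0.60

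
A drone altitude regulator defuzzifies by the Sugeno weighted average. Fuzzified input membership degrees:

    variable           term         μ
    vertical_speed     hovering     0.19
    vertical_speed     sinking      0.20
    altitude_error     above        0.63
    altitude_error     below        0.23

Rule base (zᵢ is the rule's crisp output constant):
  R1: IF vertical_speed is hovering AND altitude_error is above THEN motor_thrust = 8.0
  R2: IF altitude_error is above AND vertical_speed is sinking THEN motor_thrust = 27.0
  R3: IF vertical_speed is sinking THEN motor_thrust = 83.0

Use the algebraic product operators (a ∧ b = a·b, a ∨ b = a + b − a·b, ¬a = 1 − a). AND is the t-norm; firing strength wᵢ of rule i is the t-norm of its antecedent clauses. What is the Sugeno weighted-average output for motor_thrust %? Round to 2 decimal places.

R1 (z=8.0): hovering=0.19, above=0.63; AND[a·b] → w = 0.1197
R2 (z=27.0): above=0.63, sinking=0.20; AND[a·b] → w = 0.1260
R3 (z=83.0): sinking=0.20 → w = 0.2000
Weighted average = (0.1197·8.0 + 0.1260·27.0 + 0.2000·83.0) / (0.1197 + 0.1260 + 0.2000)
  = 20.9596 / 0.4457 = 47.03

47.03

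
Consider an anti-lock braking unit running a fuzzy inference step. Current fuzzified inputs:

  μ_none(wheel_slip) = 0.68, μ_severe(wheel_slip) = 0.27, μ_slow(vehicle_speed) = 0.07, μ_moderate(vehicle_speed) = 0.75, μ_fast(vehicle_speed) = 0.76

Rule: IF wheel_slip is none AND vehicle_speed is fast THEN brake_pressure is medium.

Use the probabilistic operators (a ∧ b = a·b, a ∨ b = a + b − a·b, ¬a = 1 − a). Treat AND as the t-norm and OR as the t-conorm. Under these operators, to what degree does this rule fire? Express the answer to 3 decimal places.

firing strength: none=0.68, fast=0.76; AND[a·b] → w = 0.5168

0.517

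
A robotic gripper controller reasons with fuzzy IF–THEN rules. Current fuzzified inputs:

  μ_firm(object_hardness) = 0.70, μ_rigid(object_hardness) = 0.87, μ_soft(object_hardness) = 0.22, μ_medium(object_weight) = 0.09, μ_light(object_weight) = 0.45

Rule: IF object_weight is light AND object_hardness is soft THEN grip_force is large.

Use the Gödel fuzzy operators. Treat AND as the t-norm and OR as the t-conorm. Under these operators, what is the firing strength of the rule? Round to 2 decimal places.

0.22

firing strength: light=0.45, soft=0.22; AND[min(a, b)] → w = 0.22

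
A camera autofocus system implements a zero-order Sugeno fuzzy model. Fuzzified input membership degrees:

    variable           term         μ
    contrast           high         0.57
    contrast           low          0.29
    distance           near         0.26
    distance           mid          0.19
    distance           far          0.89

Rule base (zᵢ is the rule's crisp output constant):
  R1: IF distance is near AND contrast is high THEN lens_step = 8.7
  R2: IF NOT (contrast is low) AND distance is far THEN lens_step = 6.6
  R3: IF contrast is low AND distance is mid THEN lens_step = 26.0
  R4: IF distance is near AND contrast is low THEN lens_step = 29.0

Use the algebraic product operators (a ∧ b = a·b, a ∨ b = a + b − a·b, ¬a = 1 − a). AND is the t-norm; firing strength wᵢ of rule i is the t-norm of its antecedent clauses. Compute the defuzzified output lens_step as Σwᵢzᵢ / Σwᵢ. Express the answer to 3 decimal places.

9.970

R1 (z=8.7): near=0.26, high=0.57; AND[a·b] → w = 0.1482
R2 (z=6.6): ¬low=1−0.29=0.71, far=0.89; AND[a·b] → w = 0.6319
R3 (z=26.0): low=0.29, mid=0.19; AND[a·b] → w = 0.0551
R4 (z=29.0): near=0.26, low=0.29; AND[a·b] → w = 0.0754
Weighted average = (0.1482·8.7 + 0.6319·6.6 + 0.0551·26.0 + 0.0754·29.0) / (0.1482 + 0.6319 + 0.0551 + 0.0754)
  = 9.0791 / 0.9106 = 9.970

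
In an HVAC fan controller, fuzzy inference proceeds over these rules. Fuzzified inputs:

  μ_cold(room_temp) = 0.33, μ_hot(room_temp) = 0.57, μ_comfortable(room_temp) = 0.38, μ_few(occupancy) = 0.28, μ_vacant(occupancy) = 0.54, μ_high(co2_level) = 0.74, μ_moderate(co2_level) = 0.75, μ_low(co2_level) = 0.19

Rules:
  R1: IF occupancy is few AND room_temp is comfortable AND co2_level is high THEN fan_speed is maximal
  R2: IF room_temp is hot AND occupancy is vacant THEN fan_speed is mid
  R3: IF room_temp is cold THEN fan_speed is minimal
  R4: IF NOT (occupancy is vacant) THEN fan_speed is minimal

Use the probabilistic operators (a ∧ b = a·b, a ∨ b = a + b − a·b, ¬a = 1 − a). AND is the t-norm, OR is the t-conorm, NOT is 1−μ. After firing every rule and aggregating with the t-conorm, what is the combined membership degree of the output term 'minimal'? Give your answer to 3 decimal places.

R1: few=0.28, comfortable=0.38, high=0.74; AND[a·b] → w = 0.0787
R2: hot=0.57, vacant=0.54; AND[a·b] → w = 0.3078
R3: cold=0.33 → w = 0.3300
R4: ¬vacant=1−0.54=0.46 → w = 0.4600
Rules with consequent 'minimal': {R3, R4} → strengths 0.3300, 0.4600
Aggregate via t-conorm [a + b − a·b]: 0.6382

0.638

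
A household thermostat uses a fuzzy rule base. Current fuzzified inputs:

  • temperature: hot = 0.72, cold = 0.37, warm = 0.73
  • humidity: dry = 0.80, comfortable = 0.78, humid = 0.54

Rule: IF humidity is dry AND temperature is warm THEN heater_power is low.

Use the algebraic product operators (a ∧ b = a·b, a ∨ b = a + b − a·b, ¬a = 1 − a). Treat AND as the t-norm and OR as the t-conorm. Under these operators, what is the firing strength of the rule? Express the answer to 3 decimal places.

0.584

firing strength: dry=0.80, warm=0.73; AND[a·b] → w = 0.5840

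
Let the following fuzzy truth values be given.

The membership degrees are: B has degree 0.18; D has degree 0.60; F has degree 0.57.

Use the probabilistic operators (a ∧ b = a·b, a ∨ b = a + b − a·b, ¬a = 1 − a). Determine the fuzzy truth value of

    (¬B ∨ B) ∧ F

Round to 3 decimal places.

¬B = 1 − 0.1800 = 0.8200
¬B ∨ B = a + b − a·b on (0.8200, 0.1800) = 0.8524
(¬B ∨ B) ∧ F = a·b on (0.8524, 0.5700) = 0.4859

0.486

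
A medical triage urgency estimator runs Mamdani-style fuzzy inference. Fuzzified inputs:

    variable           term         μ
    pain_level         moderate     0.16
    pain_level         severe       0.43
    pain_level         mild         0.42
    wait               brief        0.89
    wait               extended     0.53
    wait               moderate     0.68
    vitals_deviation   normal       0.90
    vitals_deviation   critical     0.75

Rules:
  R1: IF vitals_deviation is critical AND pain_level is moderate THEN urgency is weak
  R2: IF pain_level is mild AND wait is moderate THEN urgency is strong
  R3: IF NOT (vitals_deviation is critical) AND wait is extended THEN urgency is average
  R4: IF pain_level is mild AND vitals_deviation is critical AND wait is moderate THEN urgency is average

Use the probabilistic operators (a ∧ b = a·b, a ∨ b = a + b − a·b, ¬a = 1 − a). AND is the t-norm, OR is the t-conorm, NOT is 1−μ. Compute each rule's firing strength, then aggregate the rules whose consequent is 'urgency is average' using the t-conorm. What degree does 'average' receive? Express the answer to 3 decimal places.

0.318

R1: critical=0.75, moderate=0.16; AND[a·b] → w = 0.1200
R2: mild=0.42, moderate=0.68; AND[a·b] → w = 0.2856
R3: ¬critical=1−0.75=0.25, extended=0.53; AND[a·b] → w = 0.1325
R4: mild=0.42, critical=0.75, moderate=0.68; AND[a·b] → w = 0.2142
Rules with consequent 'average': {R3, R4} → strengths 0.1325, 0.2142
Aggregate via t-conorm [a + b − a·b]: 0.3183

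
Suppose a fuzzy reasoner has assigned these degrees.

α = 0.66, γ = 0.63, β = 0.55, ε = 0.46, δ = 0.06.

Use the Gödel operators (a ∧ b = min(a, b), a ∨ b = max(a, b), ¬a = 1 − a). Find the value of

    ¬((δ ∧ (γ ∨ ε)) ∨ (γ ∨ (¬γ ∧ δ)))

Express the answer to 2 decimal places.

γ ∨ ε = max(a, b) on (0.63, 0.46) = 0.63
δ ∧ (γ ∨ ε) = min(a, b) on (0.06, 0.63) = 0.06
¬γ = 1 − 0.63 = 0.37
¬γ ∧ δ = min(a, b) on (0.37, 0.06) = 0.06
γ ∨ (¬γ ∧ δ) = max(a, b) on (0.63, 0.06) = 0.63
(δ ∧ (γ ∨ ε)) ∨ (γ ∨ (¬γ ∧ δ)) = max(a, b) on (0.06, 0.63) = 0.63
¬((δ ∧ (γ ∨ ε)) ∨ (γ ∨ (¬γ ∧ δ))) = 1 − 0.63 = 0.37

0.37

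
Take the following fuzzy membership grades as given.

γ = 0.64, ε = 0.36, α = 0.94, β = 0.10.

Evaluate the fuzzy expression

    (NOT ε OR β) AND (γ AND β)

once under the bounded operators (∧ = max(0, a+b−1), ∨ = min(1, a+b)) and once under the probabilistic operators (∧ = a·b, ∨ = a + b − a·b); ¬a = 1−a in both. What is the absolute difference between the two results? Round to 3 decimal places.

Under bounded:
  NOT ε = 1 − 0.36 = 0.64
  NOT ε OR β = min(1, a+b) on (0.64, 0.10) = 0.74
  γ AND β = max(0, a+b−1) on (0.64, 0.10) = 0.00
  (NOT ε OR β) AND (γ AND β) = max(0, a+b−1) on (0.74, 0.00) = 0.00
  → value = 0.0000
Under probabilistic:
  NOT ε = 1 − 0.3600 = 0.6400
  NOT ε OR β = a + b − a·b on (0.6400, 0.1000) = 0.6760
  γ AND β = a·b on (0.6400, 0.1000) = 0.0640
  (NOT ε OR β) AND (γ AND β) = a·b on (0.6760, 0.0640) = 0.0433
  → value = 0.0433
|0.0000 − 0.0433| = 0.043

0.043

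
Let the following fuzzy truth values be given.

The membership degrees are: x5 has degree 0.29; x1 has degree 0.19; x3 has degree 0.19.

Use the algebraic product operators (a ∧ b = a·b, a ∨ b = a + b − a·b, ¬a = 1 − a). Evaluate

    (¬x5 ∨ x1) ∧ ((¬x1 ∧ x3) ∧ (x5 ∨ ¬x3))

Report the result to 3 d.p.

¬x5 = 1 − 0.2900 = 0.7100
¬x5 ∨ x1 = a + b − a·b on (0.7100, 0.1900) = 0.7651
¬x1 = 1 − 0.1900 = 0.8100
¬x1 ∧ x3 = a·b on (0.8100, 0.1900) = 0.1539
¬x3 = 1 − 0.1900 = 0.8100
x5 ∨ ¬x3 = a + b − a·b on (0.2900, 0.8100) = 0.8651
(¬x1 ∧ x3) ∧ (x5 ∨ ¬x3) = a·b on (0.1539, 0.8651) = 0.1331
(¬x5 ∨ x1) ∧ ((¬x1 ∧ x3) ∧ (x5 ∨ ¬x3)) = a·b on (0.7651, 0.1331) = 0.1019

0.102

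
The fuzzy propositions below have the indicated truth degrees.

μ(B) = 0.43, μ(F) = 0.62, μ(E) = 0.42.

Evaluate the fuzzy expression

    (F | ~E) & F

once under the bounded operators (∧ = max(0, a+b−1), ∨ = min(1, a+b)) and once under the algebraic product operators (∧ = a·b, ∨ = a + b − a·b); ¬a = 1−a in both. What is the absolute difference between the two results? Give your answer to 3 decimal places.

0.099

Under bounded:
  ~E = 1 − 0.42 = 0.58
  F | ~E = min(1, a+b) on (0.62, 0.58) = 1.00
  (F | ~E) & F = max(0, a+b−1) on (1.00, 0.62) = 0.62
  → value = 0.6200
Under algebraic product:
  ~E = 1 − 0.4200 = 0.5800
  F | ~E = a + b − a·b on (0.6200, 0.5800) = 0.8404
  (F | ~E) & F = a·b on (0.8404, 0.6200) = 0.5210
  → value = 0.5210
|0.6200 − 0.5210| = 0.099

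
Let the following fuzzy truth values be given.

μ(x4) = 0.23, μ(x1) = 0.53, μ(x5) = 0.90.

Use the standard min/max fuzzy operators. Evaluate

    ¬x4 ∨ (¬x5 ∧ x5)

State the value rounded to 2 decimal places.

0.77

¬x4 = 1 − 0.23 = 0.77
¬x5 = 1 − 0.90 = 0.10
¬x5 ∧ x5 = min(a, b) on (0.10, 0.90) = 0.10
¬x4 ∨ (¬x5 ∧ x5) = max(a, b) on (0.77, 0.10) = 0.77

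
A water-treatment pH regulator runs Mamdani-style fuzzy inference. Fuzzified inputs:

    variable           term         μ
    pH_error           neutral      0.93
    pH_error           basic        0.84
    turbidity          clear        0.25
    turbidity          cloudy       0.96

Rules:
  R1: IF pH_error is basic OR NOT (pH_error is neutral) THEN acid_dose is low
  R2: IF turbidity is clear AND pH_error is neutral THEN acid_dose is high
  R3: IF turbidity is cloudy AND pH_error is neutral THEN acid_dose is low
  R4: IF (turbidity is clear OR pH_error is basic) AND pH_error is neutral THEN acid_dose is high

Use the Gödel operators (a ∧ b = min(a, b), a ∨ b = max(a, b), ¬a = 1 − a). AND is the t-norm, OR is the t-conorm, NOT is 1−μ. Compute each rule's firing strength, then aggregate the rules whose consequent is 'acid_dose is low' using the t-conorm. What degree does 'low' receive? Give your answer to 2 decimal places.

0.93

R1: basic=0.84, ¬neutral=1−0.93=0.07; OR[max(a, b)] → w = 0.84
R2: clear=0.25, neutral=0.93; AND[min(a, b)] → w = 0.25
R3: cloudy=0.96, neutral=0.93; AND[min(a, b)] → w = 0.93
R4: (clear=0.25 OR basic=0.84) = 0.84; AND[min(a, b)] with neutral=0.93 → w = 0.84
Rules with consequent 'low': {R1, R3} → strengths 0.84, 0.93
Aggregate via t-conorm [max(a, b)]: 0.93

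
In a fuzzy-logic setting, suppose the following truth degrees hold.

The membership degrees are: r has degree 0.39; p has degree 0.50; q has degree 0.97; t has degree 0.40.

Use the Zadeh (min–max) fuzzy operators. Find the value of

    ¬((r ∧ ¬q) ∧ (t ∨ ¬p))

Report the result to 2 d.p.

0.97

¬q = 1 − 0.97 = 0.03
r ∧ ¬q = min(a, b) on (0.39, 0.03) = 0.03
¬p = 1 − 0.50 = 0.50
t ∨ ¬p = max(a, b) on (0.40, 0.50) = 0.50
(r ∧ ¬q) ∧ (t ∨ ¬p) = min(a, b) on (0.03, 0.50) = 0.03
¬((r ∧ ¬q) ∧ (t ∨ ¬p)) = 1 − 0.03 = 0.97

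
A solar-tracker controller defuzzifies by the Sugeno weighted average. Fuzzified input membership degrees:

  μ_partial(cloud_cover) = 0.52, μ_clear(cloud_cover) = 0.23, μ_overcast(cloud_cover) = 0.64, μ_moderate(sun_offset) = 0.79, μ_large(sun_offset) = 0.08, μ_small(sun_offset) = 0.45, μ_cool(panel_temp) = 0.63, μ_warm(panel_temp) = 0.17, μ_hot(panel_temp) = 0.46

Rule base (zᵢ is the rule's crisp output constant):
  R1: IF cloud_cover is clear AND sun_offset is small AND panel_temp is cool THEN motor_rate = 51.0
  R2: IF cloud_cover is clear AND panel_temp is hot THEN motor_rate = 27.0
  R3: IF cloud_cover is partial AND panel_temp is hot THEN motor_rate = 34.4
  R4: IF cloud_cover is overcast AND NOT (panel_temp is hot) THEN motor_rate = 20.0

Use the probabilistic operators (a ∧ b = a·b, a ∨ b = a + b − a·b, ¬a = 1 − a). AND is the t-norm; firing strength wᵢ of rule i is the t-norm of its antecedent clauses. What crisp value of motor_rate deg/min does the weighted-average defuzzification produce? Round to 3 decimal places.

R1 (z=51.0): clear=0.23, small=0.45, cool=0.63; AND[a·b] → w = 0.0652
R2 (z=27.0): clear=0.23, hot=0.46; AND[a·b] → w = 0.1058
R3 (z=34.4): partial=0.52, hot=0.46; AND[a·b] → w = 0.2392
R4 (z=20.0): overcast=0.64, ¬hot=1−0.46=0.54; AND[a·b] → w = 0.3456
Weighted average = (0.0652·51.0 + 0.1058·27.0 + 0.2392·34.4 + 0.3456·20.0) / (0.0652 + 0.1058 + 0.2392 + 0.3456)
  = 21.3225 / 0.7558 = 28.212

28.212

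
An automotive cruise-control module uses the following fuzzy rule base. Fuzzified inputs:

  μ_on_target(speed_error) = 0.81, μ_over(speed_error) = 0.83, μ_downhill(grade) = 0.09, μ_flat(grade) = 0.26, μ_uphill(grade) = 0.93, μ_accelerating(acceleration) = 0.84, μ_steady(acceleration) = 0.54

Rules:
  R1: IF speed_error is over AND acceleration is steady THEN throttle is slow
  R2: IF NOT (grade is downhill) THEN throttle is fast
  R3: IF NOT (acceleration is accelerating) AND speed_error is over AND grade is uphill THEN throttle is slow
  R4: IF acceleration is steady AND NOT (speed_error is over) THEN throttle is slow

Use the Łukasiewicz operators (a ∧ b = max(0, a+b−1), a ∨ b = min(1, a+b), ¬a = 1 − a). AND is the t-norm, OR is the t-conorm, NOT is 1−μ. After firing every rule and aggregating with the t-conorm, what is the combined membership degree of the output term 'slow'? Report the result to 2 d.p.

0.37

R1: over=0.83, steady=0.54; AND[max(0, a+b−1)] → w = 0.37
R2: ¬downhill=1−0.09=0.91 → w = 0.91
R3: ¬accelerating=1−0.84=0.16, over=0.83, uphill=0.93; AND[max(0, a+b−1)] → w = 0.00
R4: steady=0.54, ¬over=1−0.83=0.17; AND[max(0, a+b−1)] → w = 0.00
Rules with consequent 'slow': {R1, R3, R4} → strengths 0.37, 0.00, 0.00
Aggregate via t-conorm [min(1, a+b)]: 0.37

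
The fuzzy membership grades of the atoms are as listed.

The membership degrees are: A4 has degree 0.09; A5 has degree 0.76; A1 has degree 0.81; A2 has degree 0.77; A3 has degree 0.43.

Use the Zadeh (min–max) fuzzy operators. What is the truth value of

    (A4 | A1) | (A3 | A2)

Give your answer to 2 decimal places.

0.81

A4 | A1 = max(a, b) on (0.09, 0.81) = 0.81
A3 | A2 = max(a, b) on (0.43, 0.77) = 0.77
(A4 | A1) | (A3 | A2) = max(a, b) on (0.81, 0.77) = 0.81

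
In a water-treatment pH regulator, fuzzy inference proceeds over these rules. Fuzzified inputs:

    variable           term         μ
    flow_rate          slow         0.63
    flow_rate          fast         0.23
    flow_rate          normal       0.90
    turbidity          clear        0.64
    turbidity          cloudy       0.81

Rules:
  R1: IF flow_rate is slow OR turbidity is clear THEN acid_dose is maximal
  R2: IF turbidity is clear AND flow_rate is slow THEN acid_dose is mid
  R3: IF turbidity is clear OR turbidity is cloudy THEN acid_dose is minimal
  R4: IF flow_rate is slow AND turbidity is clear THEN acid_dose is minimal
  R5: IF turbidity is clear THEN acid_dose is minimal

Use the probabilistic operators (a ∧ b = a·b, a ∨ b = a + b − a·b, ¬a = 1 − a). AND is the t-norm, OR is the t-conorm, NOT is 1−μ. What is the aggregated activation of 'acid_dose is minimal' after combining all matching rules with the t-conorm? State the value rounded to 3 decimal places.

0.985

R1: slow=0.63, clear=0.64; OR[a + b − a·b] → w = 0.8668
R2: clear=0.64, slow=0.63; AND[a·b] → w = 0.4032
R3: clear=0.64, cloudy=0.81; OR[a + b − a·b] → w = 0.9316
R4: slow=0.63, clear=0.64; AND[a·b] → w = 0.4032
R5: clear=0.64 → w = 0.6400
Rules with consequent 'minimal': {R3, R4, R5} → strengths 0.9316, 0.4032, 0.6400
Aggregate via t-conorm [a + b − a·b]: 0.9853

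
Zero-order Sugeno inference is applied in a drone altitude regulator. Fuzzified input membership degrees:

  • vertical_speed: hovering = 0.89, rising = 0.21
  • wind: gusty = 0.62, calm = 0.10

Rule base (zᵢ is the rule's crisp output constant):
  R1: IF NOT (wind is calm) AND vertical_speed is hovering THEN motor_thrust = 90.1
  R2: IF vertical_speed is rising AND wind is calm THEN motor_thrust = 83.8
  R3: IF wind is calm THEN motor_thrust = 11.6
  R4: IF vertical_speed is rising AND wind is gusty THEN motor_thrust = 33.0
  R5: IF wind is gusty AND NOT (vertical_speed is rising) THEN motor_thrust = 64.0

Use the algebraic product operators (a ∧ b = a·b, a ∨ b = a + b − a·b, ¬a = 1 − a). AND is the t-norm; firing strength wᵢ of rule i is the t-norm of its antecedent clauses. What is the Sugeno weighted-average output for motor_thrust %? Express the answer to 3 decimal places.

71.812

R1 (z=90.1): ¬calm=1−0.10=0.90, hovering=0.89; AND[a·b] → w = 0.8010
R2 (z=83.8): rising=0.21, calm=0.10; AND[a·b] → w = 0.0210
R3 (z=11.6): calm=0.10 → w = 0.1000
R4 (z=33.0): rising=0.21, gusty=0.62; AND[a·b] → w = 0.1302
R5 (z=64.0): gusty=0.62, ¬rising=1−0.21=0.79; AND[a·b] → w = 0.4898
Weighted average = (0.8010·90.1 + 0.0210·83.8 + 0.1000·11.6 + 0.1302·33.0 + 0.4898·64.0) / (0.8010 + 0.0210 + 0.1000 + 0.1302 + 0.4898)
  = 110.7337 / 1.5420 = 71.812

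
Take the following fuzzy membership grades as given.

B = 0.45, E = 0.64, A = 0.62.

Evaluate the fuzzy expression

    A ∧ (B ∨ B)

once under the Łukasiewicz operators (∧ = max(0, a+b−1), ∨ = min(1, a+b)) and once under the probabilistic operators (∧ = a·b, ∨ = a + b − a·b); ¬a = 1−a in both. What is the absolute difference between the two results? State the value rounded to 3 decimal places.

0.088

Under Łukasiewicz:
  B ∨ B = min(1, a+b) on (0.45, 0.45) = 0.90
  A ∧ (B ∨ B) = max(0, a+b−1) on (0.62, 0.90) = 0.52
  → value = 0.5200
Under probabilistic:
  B ∨ B = a + b − a·b on (0.4500, 0.4500) = 0.6975
  A ∧ (B ∨ B) = a·b on (0.6200, 0.6975) = 0.4325
  → value = 0.4325
|0.5200 − 0.4325| = 0.088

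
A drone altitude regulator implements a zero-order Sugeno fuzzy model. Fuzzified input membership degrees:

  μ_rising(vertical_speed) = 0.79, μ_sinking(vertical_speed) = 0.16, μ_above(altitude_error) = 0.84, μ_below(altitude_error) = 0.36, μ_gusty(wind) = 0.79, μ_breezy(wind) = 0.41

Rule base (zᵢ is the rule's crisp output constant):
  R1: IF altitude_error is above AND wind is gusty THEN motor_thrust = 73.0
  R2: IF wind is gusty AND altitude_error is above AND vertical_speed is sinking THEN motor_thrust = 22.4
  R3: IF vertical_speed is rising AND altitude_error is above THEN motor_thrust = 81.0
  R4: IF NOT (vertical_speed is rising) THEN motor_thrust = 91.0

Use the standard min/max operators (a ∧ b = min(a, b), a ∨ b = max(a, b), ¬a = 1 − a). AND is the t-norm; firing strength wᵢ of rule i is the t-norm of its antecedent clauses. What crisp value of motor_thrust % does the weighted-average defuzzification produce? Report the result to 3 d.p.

74.028

R1 (z=73.0): above=0.84, gusty=0.79; AND[min(a, b)] → w = 0.79
R2 (z=22.4): gusty=0.79, above=0.84, sinking=0.16; AND[min(a, b)] → w = 0.16
R3 (z=81.0): rising=0.79, above=0.84; AND[min(a, b)] → w = 0.79
R4 (z=91.0): ¬rising=1−0.79=0.21 → w = 0.21
Weighted average = (0.79·73.0 + 0.16·22.4 + 0.79·81.0 + 0.21·91.0) / (0.79 + 0.16 + 0.79 + 0.21)
  = 144.3540 / 1.9500 = 74.028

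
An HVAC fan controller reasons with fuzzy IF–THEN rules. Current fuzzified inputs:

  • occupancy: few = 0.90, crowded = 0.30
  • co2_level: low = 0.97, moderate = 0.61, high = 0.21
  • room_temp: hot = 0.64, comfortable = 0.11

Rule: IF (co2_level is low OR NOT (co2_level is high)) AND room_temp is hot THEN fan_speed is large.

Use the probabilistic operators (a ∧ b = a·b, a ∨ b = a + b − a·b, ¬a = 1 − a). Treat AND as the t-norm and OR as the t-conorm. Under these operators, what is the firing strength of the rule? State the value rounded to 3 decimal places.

0.636

firing strength: (low=0.97 OR ¬high=1−0.21=0.79) = 0.9937; AND[a·b] with hot=0.64 → w = 0.6360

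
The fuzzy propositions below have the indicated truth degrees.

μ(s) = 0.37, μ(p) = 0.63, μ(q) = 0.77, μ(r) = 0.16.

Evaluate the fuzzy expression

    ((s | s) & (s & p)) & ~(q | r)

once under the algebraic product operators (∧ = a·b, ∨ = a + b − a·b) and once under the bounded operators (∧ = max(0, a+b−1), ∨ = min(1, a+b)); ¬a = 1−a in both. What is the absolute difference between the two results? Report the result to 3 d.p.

0.027

Under algebraic product:
  s | s = a + b − a·b on (0.3700, 0.3700) = 0.6031
  s & p = a·b on (0.3700, 0.6300) = 0.2331
  (s | s) & (s & p) = a·b on (0.6031, 0.2331) = 0.1406
  q | r = a + b − a·b on (0.7700, 0.1600) = 0.8068
  ~(q | r) = 1 − 0.8068 = 0.1932
  ((s | s) & (s & p)) & ~(q | r) = a·b on (0.1406, 0.1932) = 0.0272
  → value = 0.0272
Under bounded:
  s | s = min(1, a+b) on (0.37, 0.37) = 0.74
  s & p = max(0, a+b−1) on (0.37, 0.63) = 0.00
  (s | s) & (s & p) = max(0, a+b−1) on (0.74, 0.00) = 0.00
  q | r = min(1, a+b) on (0.77, 0.16) = 0.93
  ~(q | r) = 1 − 0.93 = 0.07
  ((s | s) & (s & p)) & ~(q | r) = max(0, a+b−1) on (0.00, 0.07) = 0.00
  → value = 0.0000
|0.0272 − 0.0000| = 0.027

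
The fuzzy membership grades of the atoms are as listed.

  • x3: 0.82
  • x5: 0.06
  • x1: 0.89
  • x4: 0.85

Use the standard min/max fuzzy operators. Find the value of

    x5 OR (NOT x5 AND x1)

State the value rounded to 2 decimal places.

0.89

NOT x5 = 1 − 0.06 = 0.94
NOT x5 AND x1 = min(a, b) on (0.94, 0.89) = 0.89
x5 OR (NOT x5 AND x1) = max(a, b) on (0.06, 0.89) = 0.89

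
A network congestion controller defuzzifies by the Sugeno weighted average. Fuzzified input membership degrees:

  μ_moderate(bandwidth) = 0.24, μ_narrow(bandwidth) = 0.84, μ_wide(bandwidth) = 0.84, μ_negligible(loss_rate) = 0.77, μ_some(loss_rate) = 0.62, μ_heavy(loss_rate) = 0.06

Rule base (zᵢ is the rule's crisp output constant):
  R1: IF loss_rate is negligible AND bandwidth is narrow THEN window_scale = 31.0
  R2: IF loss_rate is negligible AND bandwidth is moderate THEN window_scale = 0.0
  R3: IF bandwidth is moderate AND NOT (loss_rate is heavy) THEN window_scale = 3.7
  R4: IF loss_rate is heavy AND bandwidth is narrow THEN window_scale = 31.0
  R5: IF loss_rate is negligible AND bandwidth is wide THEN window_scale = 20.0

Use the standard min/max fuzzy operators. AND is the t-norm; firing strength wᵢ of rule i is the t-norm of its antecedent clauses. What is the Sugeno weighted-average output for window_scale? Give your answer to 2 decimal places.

R1 (z=31.0): negligible=0.77, narrow=0.84; AND[min(a, b)] → w = 0.77
R2 (z=0.0): negligible=0.77, moderate=0.24; AND[min(a, b)] → w = 0.24
R3 (z=3.7): moderate=0.24, ¬heavy=1−0.06=0.94; AND[min(a, b)] → w = 0.24
R4 (z=31.0): heavy=0.06, narrow=0.84; AND[min(a, b)] → w = 0.06
R5 (z=20.0): negligible=0.77, wide=0.84; AND[min(a, b)] → w = 0.77
Weighted average = (0.77·31.0 + 0.24·0.0 + 0.24·3.7 + 0.06·31.0 + 0.77·20.0) / (0.77 + 0.24 + 0.24 + 0.06 + 0.77)
  = 42.0180 / 2.0800 = 20.20

20.20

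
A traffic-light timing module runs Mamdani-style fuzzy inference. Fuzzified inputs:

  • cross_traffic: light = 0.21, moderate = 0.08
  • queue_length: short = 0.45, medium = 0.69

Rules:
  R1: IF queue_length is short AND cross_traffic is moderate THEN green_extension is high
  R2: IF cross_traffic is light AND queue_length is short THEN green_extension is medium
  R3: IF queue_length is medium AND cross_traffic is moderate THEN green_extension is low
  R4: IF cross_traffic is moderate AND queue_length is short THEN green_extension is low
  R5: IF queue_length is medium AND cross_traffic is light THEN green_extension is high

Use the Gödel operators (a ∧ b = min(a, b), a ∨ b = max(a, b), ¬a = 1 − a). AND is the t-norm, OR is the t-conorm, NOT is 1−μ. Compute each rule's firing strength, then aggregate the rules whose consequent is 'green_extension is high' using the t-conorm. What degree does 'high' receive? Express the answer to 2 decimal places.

0.21

R1: short=0.45, moderate=0.08; AND[min(a, b)] → w = 0.08
R2: light=0.21, short=0.45; AND[min(a, b)] → w = 0.21
R3: medium=0.69, moderate=0.08; AND[min(a, b)] → w = 0.08
R4: moderate=0.08, short=0.45; AND[min(a, b)] → w = 0.08
R5: medium=0.69, light=0.21; AND[min(a, b)] → w = 0.21
Rules with consequent 'high': {R1, R5} → strengths 0.08, 0.21
Aggregate via t-conorm [max(a, b)]: 0.21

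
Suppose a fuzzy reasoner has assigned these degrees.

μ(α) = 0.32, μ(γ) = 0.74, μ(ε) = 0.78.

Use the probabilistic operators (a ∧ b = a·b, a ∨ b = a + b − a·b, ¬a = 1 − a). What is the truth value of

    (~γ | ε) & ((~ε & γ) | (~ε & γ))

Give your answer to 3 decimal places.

~γ = 1 − 0.7400 = 0.2600
~γ | ε = a + b − a·b on (0.2600, 0.7800) = 0.8372
~ε = 1 − 0.7800 = 0.2200
~ε & γ = a·b on (0.2200, 0.7400) = 0.1628
~ε = 1 − 0.7800 = 0.2200
~ε & γ = a·b on (0.2200, 0.7400) = 0.1628
(~ε & γ) | (~ε & γ) = a + b − a·b on (0.1628, 0.1628) = 0.2991
(~γ | ε) & ((~ε & γ) | (~ε & γ)) = a·b on (0.8372, 0.2991) = 0.2504

0.250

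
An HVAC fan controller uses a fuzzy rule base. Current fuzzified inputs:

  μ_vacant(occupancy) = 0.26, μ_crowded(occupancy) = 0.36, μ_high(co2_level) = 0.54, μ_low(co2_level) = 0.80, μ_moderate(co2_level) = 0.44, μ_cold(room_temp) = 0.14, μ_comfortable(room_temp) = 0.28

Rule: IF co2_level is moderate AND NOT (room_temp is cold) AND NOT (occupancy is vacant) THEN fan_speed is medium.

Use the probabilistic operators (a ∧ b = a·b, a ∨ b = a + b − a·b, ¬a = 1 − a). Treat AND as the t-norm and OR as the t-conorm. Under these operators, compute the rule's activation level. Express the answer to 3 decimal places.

0.280

firing strength: moderate=0.44, ¬cold=1−0.14=0.86, ¬vacant=1−0.26=0.74; AND[a·b] → w = 0.2800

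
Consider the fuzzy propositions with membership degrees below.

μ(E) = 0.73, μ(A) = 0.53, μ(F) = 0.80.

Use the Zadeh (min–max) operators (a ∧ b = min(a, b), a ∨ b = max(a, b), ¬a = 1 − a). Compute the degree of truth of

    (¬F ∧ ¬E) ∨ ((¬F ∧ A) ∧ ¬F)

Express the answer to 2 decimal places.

¬F = 1 − 0.80 = 0.20
¬E = 1 − 0.73 = 0.27
¬F ∧ ¬E = min(a, b) on (0.20, 0.27) = 0.20
¬F = 1 − 0.80 = 0.20
¬F ∧ A = min(a, b) on (0.20, 0.53) = 0.20
¬F = 1 − 0.80 = 0.20
(¬F ∧ A) ∧ ¬F = min(a, b) on (0.20, 0.20) = 0.20
(¬F ∧ ¬E) ∨ ((¬F ∧ A) ∧ ¬F) = max(a, b) on (0.20, 0.20) = 0.20

0.20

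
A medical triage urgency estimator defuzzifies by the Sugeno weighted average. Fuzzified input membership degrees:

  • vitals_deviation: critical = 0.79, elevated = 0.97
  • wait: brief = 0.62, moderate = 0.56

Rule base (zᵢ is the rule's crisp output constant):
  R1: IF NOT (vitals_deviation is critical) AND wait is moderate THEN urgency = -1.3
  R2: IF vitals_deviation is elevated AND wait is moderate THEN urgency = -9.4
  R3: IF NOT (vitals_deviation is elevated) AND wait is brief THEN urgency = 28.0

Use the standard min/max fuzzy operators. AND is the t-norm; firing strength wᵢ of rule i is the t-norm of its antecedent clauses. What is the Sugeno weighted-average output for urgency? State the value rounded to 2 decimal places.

R1 (z=-1.3): ¬critical=1−0.79=0.21, moderate=0.56; AND[min(a, b)] → w = 0.21
R2 (z=-9.4): elevated=0.97, moderate=0.56; AND[min(a, b)] → w = 0.56
R3 (z=28.0): ¬elevated=1−0.97=0.03, brief=0.62; AND[min(a, b)] → w = 0.03
Weighted average = (0.21·-1.3 + 0.56·-9.4 + 0.03·28.0) / (0.21 + 0.56 + 0.03)
  = -4.6970 / 0.8000 = -5.87

-5.87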